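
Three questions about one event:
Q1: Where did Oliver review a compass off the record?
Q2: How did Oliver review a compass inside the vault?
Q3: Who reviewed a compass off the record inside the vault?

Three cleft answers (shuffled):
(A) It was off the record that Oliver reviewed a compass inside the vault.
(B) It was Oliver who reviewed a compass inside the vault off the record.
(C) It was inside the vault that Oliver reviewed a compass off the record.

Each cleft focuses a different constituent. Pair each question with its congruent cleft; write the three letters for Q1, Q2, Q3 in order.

Q1 asks about the location; cleft (C) focuses "inside the vault", which is the location — so Q1 → C.
Q2 asks about the manner; cleft (A) focuses "off the record", which is the manner — so Q2 → A.
Q3 asks about the subject (agent); cleft (B) focuses "Oliver", which is the subject (agent) — so Q3 → B.
Mapping: Q1→C, Q2→A, Q3→B.

CAB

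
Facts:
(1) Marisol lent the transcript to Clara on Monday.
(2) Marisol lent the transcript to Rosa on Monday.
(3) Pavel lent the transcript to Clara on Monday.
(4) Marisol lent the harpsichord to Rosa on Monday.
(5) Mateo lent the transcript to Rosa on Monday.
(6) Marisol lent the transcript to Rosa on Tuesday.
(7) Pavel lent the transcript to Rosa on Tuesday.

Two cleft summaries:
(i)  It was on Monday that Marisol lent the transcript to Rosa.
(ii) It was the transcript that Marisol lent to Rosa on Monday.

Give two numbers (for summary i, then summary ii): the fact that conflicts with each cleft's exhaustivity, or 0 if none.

(i): focus "on Monday". Looking for Marisol as agent and the transcript as thing and Rosa as recipient with some other setting — fact (6) has on Tuesday there. Refuted.
(ii): focus "the transcript". Looking for Marisol as agent and Rosa as recipient and on Monday as setting with some other thing — fact (4) has the harpsichord there. Refuted.

6, 4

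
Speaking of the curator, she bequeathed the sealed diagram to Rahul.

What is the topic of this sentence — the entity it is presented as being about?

the curator

The construction explicitly marks "the curator" as what the sentence is about — the topic.
The remainder of the clause is the comment (what is said about the topic).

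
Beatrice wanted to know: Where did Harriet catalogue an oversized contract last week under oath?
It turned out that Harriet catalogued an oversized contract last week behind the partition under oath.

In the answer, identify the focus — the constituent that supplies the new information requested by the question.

behind the partition

The wh-word "where" asks about the location.
In the answer, "Harriet", "an oversized contract", "under oath" and "last week" are given — repeated from the question.
The constituent filling the location gap is "behind the partition"; that is the focus and would carry nuclear stress.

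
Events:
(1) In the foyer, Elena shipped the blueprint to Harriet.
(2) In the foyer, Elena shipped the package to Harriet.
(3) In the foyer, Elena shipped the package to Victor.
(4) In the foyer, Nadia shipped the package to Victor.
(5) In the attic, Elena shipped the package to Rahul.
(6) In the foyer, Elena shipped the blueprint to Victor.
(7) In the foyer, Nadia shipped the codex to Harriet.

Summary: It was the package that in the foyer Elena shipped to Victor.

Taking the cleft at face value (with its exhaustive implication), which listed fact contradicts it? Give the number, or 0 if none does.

Focus of the cleft: "the package" (the thing). Presupposed background: agent = Elena, recipient = Victor, setting = in the foyer.
The exhaustive reading says no other thing fits that background.
But fact (6) also has agent = Elena, recipient = Victor, setting = in the foyer, with thing = the blueprint — so the exhaustive reading fails.

6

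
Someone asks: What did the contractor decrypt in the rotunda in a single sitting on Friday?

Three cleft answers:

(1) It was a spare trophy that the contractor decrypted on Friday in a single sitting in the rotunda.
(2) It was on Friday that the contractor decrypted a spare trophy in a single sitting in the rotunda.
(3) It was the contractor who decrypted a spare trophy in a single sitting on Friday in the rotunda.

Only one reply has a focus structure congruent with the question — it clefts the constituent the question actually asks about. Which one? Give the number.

1

The question word "what" targets the direct object.
Option (1) clefts "a spare trophy" — that matches what the question asks about.
Option (2) clefts "on Friday" — the time, not what was asked.
Option (3) clefts "the contractor" — the subject (agent), not what was asked.
So the congruent reply is (1).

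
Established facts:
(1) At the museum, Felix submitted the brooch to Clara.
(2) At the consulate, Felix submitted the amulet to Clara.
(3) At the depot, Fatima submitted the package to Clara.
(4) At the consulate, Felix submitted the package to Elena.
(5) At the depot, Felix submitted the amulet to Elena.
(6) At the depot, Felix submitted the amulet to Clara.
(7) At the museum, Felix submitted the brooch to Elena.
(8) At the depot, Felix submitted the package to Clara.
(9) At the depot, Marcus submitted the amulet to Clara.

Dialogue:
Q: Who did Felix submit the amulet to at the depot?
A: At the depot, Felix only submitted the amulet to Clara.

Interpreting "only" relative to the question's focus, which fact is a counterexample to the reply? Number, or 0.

Answering "Who did ... to ...?" puts focus on the recipient — here, "Clara".
"Only" then excludes alternative recipients while the background — agent = Felix, thing = the amulet, setting = at the depot — is held fixed.
Fact (5) shares the background with a different recipient (Elena) — counterexample.
(Fact (2) would refute a reading with focus on the setting — but that is not what the question asks.)

5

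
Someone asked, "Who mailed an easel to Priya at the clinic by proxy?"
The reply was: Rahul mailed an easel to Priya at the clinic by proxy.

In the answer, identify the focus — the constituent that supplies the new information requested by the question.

The wh-word "who" asks about the subject (agent).
In the answer, "an easel", "to Priya", "by proxy" and "at the clinic" are given — repeated from the question.
The constituent filling the subject (agent) gap is "Rahul"; that is the focus and would carry nuclear stress.

Rahul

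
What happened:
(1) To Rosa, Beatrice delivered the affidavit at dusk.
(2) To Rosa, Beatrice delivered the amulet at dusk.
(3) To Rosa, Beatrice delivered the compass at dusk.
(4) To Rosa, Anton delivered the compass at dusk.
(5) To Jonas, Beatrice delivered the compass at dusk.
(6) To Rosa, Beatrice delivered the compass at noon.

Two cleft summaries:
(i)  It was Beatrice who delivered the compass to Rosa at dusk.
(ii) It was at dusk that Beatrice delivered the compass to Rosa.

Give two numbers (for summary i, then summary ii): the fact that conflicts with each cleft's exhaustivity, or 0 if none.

4, 6

(i): focus "Beatrice". Looking for the compass as thing and Rosa as recipient and at dusk as setting with some other agent — fact (4) has Anton there. Refuted.
(ii): focus "at dusk". Looking for Beatrice as agent and the compass as thing and Rosa as recipient with some other setting — fact (6) has at noon there. Refuted.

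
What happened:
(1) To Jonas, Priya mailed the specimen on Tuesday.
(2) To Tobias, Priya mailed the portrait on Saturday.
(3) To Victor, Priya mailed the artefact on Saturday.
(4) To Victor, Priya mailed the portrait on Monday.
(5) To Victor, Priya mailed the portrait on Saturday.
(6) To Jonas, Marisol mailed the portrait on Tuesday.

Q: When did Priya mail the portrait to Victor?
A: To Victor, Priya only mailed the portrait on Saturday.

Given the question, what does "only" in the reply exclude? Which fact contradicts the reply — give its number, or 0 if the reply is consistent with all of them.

The question "When did ...?" targets the setting, so in the reply the focus falls on "on Saturday".
"Only" then excludes alternative settings while the background — agent = Priya, thing = the portrait, recipient = Victor — is held fixed.
Fact (4) shares the background with a different setting (on Monday) — counterexample.
(Fact (2) would refute a reading with focus on the recipient — but that is not what the question asks.)

4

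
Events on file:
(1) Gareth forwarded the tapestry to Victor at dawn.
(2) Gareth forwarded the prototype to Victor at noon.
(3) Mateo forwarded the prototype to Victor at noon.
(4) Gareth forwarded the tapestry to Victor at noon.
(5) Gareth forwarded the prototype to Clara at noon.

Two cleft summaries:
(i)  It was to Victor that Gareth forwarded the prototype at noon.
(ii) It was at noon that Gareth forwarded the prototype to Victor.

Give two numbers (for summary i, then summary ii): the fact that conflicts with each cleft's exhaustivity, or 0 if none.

Summary (i) focuses "Victor" (the recipient); background Gareth as agent and the prototype as thing and at noon as setting. Fact (5) matches that background with recipient = Clara — refutes (i).
Summary (ii) focuses "at noon" (the setting); background Gareth as agent and the prototype as thing and Victor as recipient. No fact matches that background with a different setting, so 0.

5, 0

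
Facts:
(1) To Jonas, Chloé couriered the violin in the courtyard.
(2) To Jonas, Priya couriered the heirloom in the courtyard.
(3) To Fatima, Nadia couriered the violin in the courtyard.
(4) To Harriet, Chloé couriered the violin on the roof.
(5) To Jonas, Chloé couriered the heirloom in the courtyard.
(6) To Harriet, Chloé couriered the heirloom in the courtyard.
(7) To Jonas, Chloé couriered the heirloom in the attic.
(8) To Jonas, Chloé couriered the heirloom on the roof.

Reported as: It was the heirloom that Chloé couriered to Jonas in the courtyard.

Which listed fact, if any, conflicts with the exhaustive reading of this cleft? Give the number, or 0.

1

Focus of the cleft: "the heirloom" (the thing). Presupposed background: Chloé as agent and Jonas as recipient and in the courtyard as setting.
The exhaustive reading says no other thing fits that background.
But fact (1) also has Chloé as agent and Jonas as recipient and in the courtyard as setting, with thing = the violin — so the exhaustive reading fails.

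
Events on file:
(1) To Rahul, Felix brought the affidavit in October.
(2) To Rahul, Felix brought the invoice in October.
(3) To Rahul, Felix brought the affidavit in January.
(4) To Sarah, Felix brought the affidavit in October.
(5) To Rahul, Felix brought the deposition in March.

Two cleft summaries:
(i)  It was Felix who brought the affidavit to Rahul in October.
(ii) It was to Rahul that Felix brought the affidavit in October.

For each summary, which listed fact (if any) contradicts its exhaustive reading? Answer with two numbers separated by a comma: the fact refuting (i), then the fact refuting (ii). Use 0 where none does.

(i): focus "Felix". No fact shares thing = the affidavit, recipient = Rahul, setting = in October with a different agent. 0.
(ii): focus "Rahul". Looking for agent = Felix, thing = the affidavit, setting = in October with some other recipient — fact (4) has Sarah there. Refuted.

0, 4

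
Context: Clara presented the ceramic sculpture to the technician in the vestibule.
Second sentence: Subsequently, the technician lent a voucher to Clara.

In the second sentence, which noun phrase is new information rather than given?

"the technician" and "Clara" in the second sentence are given — already mentioned in the context.
"a voucher" has no antecedent in the context; it is discourse-new (the indefinite article also signals a new referent).

a voucher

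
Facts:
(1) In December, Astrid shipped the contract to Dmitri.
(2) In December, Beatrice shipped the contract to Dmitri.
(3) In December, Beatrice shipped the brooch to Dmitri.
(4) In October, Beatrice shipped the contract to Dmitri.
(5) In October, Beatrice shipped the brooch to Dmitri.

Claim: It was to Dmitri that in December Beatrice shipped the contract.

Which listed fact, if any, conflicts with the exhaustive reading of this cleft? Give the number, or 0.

Focus of the cleft: "Dmitri" (the recipient). Presupposed background: agent = Beatrice, thing = the contract, setting = in December.
The exhaustive reading says no other recipient fits that background.
Every other fact differs from the presupposition on some backgrounded slot, so none challenges the exhaustivity.

0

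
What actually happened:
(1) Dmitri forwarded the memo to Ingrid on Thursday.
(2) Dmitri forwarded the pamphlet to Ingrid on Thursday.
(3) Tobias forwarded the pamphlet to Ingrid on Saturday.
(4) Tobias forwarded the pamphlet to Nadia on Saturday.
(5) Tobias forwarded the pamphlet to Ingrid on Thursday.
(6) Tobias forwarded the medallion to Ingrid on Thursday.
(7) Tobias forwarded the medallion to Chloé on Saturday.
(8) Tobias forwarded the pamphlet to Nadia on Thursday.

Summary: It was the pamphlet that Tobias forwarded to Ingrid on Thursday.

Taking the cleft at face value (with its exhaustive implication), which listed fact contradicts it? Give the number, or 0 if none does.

6

The cleft puts "the pamphlet" in focus and presupposes the open proposition with Tobias as agent and Ingrid as recipient and on Thursday as setting.
The exhaustive reading says no other thing fits that background.
But fact (6) also has Tobias as agent and Ingrid as recipient and on Thursday as setting, with thing = the medallion — so the exhaustive reading fails.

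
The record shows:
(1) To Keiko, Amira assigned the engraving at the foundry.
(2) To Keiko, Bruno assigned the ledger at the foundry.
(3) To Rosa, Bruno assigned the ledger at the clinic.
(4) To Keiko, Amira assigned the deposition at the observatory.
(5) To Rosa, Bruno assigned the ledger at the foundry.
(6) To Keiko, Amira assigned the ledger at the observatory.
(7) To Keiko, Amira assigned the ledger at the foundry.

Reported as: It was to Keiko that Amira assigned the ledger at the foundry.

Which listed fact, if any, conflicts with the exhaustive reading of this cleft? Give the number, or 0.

Focus of the cleft: "Keiko" (the recipient). Presupposed background: same agent, thing, setting (Amira / the ledger / at the foundry).
Exhaustivity: Keiko is the only recipient satisfying that background.
No listed fact matches the background with a different recipient. Exhaustivity holds.

0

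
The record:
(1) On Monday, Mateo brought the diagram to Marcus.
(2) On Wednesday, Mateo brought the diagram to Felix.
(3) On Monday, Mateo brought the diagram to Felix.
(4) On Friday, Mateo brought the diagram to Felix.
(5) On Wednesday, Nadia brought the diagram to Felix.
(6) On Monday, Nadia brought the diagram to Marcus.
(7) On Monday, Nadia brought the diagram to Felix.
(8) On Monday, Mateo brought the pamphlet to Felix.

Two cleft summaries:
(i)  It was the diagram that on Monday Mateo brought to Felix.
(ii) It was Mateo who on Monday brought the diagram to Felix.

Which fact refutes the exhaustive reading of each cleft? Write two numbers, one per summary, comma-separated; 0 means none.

8, 7

(i): focus "the diagram". Looking for same agent, recipient, setting (Mateo / Felix / on Monday) with some other thing — fact (8) has the pamphlet there. Refuted.
(ii): focus "Mateo". Looking for same thing, recipient, setting (the diagram / Felix / on Monday) with some other agent — fact (7) has Nadia there. Refuted.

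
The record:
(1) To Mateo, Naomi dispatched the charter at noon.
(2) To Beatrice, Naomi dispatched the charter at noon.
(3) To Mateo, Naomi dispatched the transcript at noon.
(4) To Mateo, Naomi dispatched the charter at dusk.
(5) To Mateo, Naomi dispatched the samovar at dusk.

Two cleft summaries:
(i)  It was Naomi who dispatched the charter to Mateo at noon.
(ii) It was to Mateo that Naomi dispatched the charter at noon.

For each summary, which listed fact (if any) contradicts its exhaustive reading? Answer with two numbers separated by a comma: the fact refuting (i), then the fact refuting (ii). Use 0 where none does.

0, 2

(i): focus "Naomi". No fact shares same thing, recipient, setting (the charter / Mateo / at noon) with a different agent. 0.
(ii): focus "Mateo". Looking for same agent, thing, setting (Naomi / the charter / at noon) with some other recipient — fact (2) has Beatrice there. Refuted.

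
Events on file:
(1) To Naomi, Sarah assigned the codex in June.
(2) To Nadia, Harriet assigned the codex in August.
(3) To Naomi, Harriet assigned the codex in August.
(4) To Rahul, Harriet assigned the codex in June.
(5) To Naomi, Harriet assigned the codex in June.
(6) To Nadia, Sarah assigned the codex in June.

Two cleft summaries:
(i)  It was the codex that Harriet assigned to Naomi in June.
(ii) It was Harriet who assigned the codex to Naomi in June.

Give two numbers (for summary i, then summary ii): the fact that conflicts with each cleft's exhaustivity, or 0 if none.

(i): focus "the codex". No fact shares same agent, recipient, setting (Harriet / Naomi / in June) with a different thing. 0.
(ii): focus "Harriet". Looking for same thing, recipient, setting (the codex / Naomi / in June) with some other agent — fact (1) has Sarah there. Refuted.

0, 1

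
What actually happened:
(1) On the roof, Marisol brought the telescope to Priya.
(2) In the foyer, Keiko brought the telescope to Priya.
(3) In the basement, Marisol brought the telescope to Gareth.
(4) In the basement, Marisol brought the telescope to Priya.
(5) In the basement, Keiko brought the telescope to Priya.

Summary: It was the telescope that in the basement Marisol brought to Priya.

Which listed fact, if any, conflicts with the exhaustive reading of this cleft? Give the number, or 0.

Focus of the cleft: "the telescope" (the thing). Presupposed background: agent = Marisol, recipient = Priya, setting = in the basement.
Exhaustivity: the telescope is the only thing satisfying that background.
No listed fact matches the background with a different thing. Exhaustivity holds.

0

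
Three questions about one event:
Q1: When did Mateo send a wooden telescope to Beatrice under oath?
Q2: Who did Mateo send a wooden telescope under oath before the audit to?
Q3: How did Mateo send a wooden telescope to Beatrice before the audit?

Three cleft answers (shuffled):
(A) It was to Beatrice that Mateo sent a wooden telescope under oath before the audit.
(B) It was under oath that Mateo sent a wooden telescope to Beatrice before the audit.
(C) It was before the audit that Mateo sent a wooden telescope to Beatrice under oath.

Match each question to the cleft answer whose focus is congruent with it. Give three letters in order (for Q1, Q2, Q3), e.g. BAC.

CAB

Q1 asks about the time; cleft (C) focuses "before the audit", which is the time — so Q1 → C.
Q2 asks about the recipient; cleft (A) focuses "to Beatrice", which is the recipient — so Q2 → A.
Q3 asks about the manner; cleft (B) focuses "under oath", which is the manner — so Q3 → B.
Mapping: Q1→C, Q2→A, Q3→B.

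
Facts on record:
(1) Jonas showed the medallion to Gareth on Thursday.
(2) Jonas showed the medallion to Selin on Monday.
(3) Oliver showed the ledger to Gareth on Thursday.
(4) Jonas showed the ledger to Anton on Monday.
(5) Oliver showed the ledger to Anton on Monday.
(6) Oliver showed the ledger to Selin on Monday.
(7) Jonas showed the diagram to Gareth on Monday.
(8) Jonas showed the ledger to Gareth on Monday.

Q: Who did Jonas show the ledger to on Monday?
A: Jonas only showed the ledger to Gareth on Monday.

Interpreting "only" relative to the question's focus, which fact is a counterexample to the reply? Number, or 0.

4

Answering "Who did ... to ...?" puts focus on the recipient — here, "Gareth".
So "only" ranges over recipients; the rest (agent = Jonas, thing = the ledger, setting = on Monday) is presupposed.
Fact (4) shares the background with a different recipient (Anton) — counterexample.
(Fact (7) would refute a reading with focus on the thing — but that is not what the question asks.)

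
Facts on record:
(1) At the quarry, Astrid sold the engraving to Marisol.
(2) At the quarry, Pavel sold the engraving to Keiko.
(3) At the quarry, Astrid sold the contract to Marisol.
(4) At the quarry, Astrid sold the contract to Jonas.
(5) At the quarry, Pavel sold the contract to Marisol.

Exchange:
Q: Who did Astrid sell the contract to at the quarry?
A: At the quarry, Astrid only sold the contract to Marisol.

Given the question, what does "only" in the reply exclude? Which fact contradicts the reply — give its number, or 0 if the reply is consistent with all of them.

The question "Who did ... to ...?" targets the recipient, so in the reply the focus falls on "Marisol".
So "only" ranges over recipients; the rest (Astrid as agent and the contract as thing and at the quarry as setting) is presupposed.
Fact (4) shares the background with a different recipient (Jonas) — counterexample.
(Fact (1) would refute a reading with focus on the thing — but that is not what the question asks.)

4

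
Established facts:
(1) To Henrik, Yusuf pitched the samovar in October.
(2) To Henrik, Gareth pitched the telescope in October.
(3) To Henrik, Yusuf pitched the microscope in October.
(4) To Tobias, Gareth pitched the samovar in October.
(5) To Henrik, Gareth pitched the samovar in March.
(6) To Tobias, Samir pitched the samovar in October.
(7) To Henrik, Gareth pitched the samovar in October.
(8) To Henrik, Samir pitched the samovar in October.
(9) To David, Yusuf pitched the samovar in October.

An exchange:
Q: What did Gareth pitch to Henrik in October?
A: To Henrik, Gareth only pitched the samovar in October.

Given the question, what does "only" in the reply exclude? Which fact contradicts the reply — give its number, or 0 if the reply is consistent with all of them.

2

Answering "What did ...?" puts focus on the thing — here, "the samovar".
So "only" ranges over things; the rest (same agent, recipient, setting (Gareth / Henrik / in October)) is presupposed.
Fact (2) keeps same agent, recipient, setting (Gareth / Henrik / in October) but has thing = the telescope; that refutes the reply.
(Fact (4) would refute a reading with focus on the recipient — but that is not what the question asks.)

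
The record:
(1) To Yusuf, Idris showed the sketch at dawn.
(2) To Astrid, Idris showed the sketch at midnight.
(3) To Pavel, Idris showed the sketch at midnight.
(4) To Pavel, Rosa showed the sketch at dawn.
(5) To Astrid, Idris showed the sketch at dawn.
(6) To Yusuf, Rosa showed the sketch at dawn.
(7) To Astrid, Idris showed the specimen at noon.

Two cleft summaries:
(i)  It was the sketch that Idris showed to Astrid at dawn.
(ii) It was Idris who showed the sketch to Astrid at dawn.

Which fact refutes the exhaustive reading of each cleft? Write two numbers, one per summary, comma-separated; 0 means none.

0, 0

Summary (i) focuses "the sketch" (the thing); background same agent, recipient, setting (Idris / Astrid / at dawn). No fact matches that background with a different thing, so 0.
Summary (ii) focuses "Idris" (the agent); background same thing, recipient, setting (the sketch / Astrid / at dawn). No fact matches that background with a different agent, so 0.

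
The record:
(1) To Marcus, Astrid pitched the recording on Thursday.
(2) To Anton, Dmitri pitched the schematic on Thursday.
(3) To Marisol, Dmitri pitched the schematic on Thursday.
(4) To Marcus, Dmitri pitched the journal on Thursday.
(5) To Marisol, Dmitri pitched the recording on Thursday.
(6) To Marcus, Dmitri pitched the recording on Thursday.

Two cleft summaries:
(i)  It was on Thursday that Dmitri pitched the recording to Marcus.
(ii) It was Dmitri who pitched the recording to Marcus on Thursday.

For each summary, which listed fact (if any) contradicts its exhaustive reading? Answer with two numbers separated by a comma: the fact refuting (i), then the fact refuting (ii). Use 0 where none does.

0, 1

(i): focus "on Thursday". No fact shares same agent, thing, recipient (Dmitri / the recording / Marcus) with a different setting. 0.
(ii): focus "Dmitri". Looking for same thing, recipient, setting (the recording / Marcus / on Thursday) with some other agent — fact (1) has Astrid there. Refuted.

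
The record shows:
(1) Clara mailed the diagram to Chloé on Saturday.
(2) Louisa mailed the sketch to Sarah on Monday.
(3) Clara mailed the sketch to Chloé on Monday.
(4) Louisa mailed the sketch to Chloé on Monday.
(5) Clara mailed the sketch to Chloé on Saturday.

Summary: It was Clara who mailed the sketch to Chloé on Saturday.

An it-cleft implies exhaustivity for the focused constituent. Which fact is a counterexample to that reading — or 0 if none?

0

The cleft puts "Clara" in focus and presupposes the open proposition with thing = the sketch, recipient = Chloé, setting = on Saturday.
Exhaustivity: Clara is the only agent satisfying that background.
Every other fact differs from the presupposition on some backgrounded slot, so none challenges the exhaustivity.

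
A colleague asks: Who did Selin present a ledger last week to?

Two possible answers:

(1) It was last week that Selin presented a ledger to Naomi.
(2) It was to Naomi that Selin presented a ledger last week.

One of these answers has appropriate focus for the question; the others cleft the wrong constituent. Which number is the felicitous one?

2

The question word "who" targets the recipient.
Option (1) clefts "last week" — the time, not what was asked.
Option (2) clefts "to Naomi" — that matches what the question asks about.
So the congruent reply is (2).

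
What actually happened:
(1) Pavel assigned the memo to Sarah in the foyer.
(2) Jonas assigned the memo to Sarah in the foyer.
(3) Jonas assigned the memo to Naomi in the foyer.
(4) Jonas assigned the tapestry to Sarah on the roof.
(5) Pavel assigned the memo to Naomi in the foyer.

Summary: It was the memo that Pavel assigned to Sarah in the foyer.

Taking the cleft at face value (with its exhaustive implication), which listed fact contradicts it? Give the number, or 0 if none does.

0

Focus of the cleft: "the memo" (the thing). Presupposed background: agent = Pavel, recipient = Sarah, setting = in the foyer.
The exhaustive reading says no other thing fits that background.
Every other fact differs from the presupposition on some backgrounded slot, so none challenges the exhaustivity.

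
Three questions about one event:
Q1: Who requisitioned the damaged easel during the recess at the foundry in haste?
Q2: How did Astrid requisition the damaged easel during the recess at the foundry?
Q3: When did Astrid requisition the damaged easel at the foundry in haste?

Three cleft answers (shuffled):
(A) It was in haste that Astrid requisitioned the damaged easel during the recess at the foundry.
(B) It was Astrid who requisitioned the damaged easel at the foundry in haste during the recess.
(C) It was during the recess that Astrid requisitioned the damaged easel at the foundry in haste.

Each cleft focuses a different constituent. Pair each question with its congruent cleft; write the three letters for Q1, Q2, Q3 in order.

BAC

Q1 asks about the subject (agent); cleft (B) focuses "Astrid", which is the subject (agent) — so Q1 → B.
Q2 asks about the manner; cleft (A) focuses "in haste", which is the manner — so Q2 → A.
Q3 asks about the time; cleft (C) focuses "during the recess", which is the time — so Q3 → C.
Mapping: Q1→B, Q2→A, Q3→C.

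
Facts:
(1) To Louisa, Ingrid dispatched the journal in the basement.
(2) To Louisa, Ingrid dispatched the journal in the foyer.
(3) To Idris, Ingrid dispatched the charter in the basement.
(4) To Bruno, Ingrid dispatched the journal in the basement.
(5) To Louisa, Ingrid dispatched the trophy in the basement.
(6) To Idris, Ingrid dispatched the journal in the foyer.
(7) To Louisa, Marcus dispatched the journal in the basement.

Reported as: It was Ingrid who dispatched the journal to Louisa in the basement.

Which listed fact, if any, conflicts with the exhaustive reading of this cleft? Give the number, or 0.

Focus of the cleft: "Ingrid" (the agent). Presupposed background: the journal as thing and Louisa as recipient and in the basement as setting.
Exhaustivity: Ingrid is the only agent satisfying that background.
Fact (7) shares the background but with agent = Marcus; exhaustivity is violated.

7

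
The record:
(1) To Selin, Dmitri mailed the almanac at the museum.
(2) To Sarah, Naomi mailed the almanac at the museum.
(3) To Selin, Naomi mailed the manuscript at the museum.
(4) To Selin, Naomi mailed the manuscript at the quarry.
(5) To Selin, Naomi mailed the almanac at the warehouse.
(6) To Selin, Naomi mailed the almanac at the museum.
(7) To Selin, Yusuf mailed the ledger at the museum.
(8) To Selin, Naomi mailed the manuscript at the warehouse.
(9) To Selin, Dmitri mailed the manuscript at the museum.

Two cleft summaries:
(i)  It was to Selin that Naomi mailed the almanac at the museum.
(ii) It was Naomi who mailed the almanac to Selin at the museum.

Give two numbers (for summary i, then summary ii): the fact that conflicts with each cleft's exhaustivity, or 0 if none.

Summary (i) focuses "Selin" (the recipient); background Naomi as agent and the almanac as thing and at the museum as setting. Fact (2) matches that background with recipient = Sarah — refutes (i).
Summary (ii) focuses "Naomi" (the agent); background the almanac as thing and Selin as recipient and at the museum as setting. Fact (1) matches that background with agent = Dmitri — refutes (ii).

2, 1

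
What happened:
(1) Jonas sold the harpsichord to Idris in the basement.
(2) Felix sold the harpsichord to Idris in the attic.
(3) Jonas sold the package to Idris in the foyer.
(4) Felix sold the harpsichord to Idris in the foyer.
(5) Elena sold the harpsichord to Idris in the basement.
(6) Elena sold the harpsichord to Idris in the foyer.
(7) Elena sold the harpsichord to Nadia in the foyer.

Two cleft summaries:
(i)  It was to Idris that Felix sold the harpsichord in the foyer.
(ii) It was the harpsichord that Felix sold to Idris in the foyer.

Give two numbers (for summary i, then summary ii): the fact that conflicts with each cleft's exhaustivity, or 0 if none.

0, 0

Summary (i) focuses "Idris" (the recipient); background same agent, thing, setting (Felix / the harpsichord / in the foyer). No fact matches that background with a different recipient, so 0.
Summary (ii) focuses "the harpsichord" (the thing); background same agent, recipient, setting (Felix / Idris / in the foyer). No fact matches that background with a different thing, so 0.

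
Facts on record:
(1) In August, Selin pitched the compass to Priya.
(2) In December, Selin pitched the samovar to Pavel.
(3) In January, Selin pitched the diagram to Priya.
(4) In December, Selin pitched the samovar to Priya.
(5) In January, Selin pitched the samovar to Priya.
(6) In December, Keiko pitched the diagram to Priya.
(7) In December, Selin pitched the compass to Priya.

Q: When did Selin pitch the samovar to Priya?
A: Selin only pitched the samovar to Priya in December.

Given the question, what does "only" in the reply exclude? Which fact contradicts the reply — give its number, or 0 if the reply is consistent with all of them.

Answering "When did ...?" puts focus on the setting — here, "in December".
"Only" then excludes alternative settings while the background — same agent, thing, recipient (Selin / the samovar / Priya) — is held fixed.
Fact (5) shares the background with a different setting (in January) — counterexample.
(Fact (7) would refute a reading with focus on the thing — but that is not what the question asks.)

5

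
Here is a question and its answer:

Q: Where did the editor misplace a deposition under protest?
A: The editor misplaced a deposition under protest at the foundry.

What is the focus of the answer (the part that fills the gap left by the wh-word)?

The wh-word "where" asks about the location.
In the answer, "the editor", "a deposition" and "under protest" are given — repeated from the question.
The constituent filling the location gap is "at the foundry"; that is the focus and would carry nuclear stress.

at the foundry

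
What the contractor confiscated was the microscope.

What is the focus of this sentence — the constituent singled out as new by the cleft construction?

In a pseudo-cleft "What ... was X", the post-copular constituent X is the focus.
Here the focus is "the microscope". The backgrounded (presupposed) material includes "the contractor".

the microscope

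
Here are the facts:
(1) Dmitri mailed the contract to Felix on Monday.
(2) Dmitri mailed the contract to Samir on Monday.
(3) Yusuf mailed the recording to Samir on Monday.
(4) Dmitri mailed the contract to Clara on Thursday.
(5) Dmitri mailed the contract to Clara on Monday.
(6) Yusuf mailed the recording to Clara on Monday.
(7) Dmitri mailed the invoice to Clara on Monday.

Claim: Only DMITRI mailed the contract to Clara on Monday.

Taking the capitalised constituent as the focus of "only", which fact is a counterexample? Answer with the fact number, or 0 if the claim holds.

0

The capitals mark "Dmitri" as focus. So "only" rules out other agents, with the rest (the contract as thing and Clara as recipient and on Monday as setting) as background.
Every other fact changes something in the background, not just the agent. Nothing refutes the claim.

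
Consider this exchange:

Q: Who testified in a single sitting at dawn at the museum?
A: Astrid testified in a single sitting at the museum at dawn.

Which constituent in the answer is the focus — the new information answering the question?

The wh-word "who" asks about the subject (agent).
In the answer, "at the museum", "in a single sitting" and "at dawn" are given — repeated from the question.
The constituent filling the subject (agent) gap is "Astrid"; that is the focus and would carry nuclear stress.

Astrid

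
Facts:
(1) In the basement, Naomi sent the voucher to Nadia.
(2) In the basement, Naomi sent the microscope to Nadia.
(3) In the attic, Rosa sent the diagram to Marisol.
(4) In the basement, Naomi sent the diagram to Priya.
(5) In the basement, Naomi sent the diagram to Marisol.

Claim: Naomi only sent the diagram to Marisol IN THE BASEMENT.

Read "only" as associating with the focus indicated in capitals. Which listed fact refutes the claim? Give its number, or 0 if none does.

Focus (in capitals) is "in the basement" — the setting. "Only" excludes alternative settings while holding fixed Naomi as agent and the diagram as thing and Marisol as recipient.
Every other fact changes something in the background, not just the setting. Nothing refutes the claim.

0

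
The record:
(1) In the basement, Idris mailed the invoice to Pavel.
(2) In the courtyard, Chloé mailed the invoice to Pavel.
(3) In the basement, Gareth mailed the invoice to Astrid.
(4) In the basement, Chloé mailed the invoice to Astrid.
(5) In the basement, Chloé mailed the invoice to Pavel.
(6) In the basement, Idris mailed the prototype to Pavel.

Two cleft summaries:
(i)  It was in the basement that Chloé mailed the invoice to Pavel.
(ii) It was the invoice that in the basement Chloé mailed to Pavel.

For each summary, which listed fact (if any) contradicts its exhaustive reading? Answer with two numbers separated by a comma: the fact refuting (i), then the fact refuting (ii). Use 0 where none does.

(i): focus "in the basement". Looking for same agent, thing, recipient (Chloé / the invoice / Pavel) with some other setting — fact (2) has in the courtyard there. Refuted.
(ii): focus "the invoice". No fact shares same agent, recipient, setting (Chloé / Pavel / in the basement) with a different thing. 0.

2, 0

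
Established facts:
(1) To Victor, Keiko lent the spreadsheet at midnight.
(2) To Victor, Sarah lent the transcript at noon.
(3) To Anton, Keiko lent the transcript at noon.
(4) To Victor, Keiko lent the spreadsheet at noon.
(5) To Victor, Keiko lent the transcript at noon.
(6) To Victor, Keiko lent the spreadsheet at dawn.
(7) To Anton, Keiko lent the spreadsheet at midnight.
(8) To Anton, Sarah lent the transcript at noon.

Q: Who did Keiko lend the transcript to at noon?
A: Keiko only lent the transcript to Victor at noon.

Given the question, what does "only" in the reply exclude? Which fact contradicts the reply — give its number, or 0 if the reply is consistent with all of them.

3

Answering "Who did ... to ...?" puts focus on the recipient — here, "Victor".
"Only" then excludes alternative recipients while the background — Keiko as agent and the transcript as thing and at noon as setting — is held fixed.
Fact (3) keeps Keiko as agent and the transcript as thing and at noon as setting but has recipient = Anton; that refutes the reply.
(Fact (4) would refute a reading with focus on the thing — but that is not what the question asks.)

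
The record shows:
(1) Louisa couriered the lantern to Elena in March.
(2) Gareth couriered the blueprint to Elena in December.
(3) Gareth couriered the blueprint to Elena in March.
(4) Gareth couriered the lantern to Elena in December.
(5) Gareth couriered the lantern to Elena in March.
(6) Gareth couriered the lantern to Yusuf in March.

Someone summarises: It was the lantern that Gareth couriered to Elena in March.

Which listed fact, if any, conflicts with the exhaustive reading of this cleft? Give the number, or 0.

The cleft puts "the lantern" in focus and presupposes the open proposition with Gareth as agent and Elena as recipient and in March as setting.
The exhaustive reading says no other thing fits that background.
Fact (3) shares the background but with thing = the blueprint; exhaustivity is violated.

3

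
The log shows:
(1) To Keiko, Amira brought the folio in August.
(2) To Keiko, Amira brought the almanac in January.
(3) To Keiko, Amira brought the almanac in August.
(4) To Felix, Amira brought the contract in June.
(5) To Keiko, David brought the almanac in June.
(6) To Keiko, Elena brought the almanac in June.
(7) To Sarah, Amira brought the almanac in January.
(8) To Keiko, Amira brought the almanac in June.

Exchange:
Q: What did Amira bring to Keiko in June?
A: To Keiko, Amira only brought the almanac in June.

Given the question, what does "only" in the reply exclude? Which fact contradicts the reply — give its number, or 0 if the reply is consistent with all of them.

0

The question "What did ...?" targets the thing, so in the reply the focus falls on "the almanac".
"Only" then excludes alternative things while the background — Amira as agent and Keiko as recipient and in June as setting — is held fixed.
No listed fact shares that background with another thing. Nothing contradicts the reply.
(Fact (2) would refute a reading with focus on the setting — but that is not what the question asks.)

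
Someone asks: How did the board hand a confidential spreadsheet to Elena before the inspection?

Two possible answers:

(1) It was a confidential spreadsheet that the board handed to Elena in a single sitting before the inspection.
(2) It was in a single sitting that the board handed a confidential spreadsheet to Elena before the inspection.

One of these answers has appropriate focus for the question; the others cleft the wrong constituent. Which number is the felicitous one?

The question word "how" targets the manner.
Option (1) clefts "a confidential spreadsheet" — the direct object, not what was asked.
Option (2) clefts "in a single sitting" — that matches what the question asks about.
So the congruent reply is (2).

2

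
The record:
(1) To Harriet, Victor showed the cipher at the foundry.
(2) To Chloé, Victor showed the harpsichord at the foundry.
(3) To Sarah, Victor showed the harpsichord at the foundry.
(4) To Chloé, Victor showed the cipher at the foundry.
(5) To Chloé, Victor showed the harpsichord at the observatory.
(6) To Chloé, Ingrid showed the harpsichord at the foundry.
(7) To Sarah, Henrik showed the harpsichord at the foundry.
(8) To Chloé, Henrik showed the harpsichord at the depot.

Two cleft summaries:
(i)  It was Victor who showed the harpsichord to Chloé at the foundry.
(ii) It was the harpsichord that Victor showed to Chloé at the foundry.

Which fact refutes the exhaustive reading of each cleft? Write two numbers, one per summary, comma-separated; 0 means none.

6, 4

Summary (i) focuses "Victor" (the agent); background thing = the harpsichord, recipient = Chloé, setting = at the foundry. Fact (6) matches that background with agent = Ingrid — refutes (i).
Summary (ii) focuses "the harpsichord" (the thing); background agent = Victor, recipient = Chloé, setting = at the foundry. Fact (4) matches that background with thing = the cipher — refutes (ii).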